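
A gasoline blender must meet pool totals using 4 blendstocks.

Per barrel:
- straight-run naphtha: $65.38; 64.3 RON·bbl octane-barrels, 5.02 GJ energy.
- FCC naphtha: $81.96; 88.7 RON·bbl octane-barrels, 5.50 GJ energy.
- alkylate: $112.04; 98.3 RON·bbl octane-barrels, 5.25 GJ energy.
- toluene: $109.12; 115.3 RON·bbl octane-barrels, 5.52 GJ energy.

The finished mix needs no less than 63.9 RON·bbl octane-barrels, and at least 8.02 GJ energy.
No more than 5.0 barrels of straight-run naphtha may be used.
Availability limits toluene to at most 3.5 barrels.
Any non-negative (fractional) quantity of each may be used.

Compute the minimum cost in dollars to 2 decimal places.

Let x1 = barrels of straight-run naphtha, x2 = barrels of FCC naphtha, x3 = barrels of alkylate, x4 = barrels of toluene.
min 65.38x1 + 81.96x2 + 112.04x3 + 109.12x4 with:
  64.3x1 + 88.7x2 + 98.3x3 + 115.3x4 ≥ 63.9   (octane-barrels)
  5.02x1 + 5.5x2 + 5.25x3 + 5.52x4 ≥ 8.02   (energy)
  x1 ≤ 5
  x4 ≤ 3.5
  x1, x2, x3, x4 ≥ 0.
The optimal basis is {straight-run naphtha}; FCC naphtha, alkylate, toluene drop out. There the energy constraint is tight.
Optimal quantities: straight-run naphtha = 1.5976 barrels.
Total cost: 65.38·1.5976 = 104.4511.

$104.45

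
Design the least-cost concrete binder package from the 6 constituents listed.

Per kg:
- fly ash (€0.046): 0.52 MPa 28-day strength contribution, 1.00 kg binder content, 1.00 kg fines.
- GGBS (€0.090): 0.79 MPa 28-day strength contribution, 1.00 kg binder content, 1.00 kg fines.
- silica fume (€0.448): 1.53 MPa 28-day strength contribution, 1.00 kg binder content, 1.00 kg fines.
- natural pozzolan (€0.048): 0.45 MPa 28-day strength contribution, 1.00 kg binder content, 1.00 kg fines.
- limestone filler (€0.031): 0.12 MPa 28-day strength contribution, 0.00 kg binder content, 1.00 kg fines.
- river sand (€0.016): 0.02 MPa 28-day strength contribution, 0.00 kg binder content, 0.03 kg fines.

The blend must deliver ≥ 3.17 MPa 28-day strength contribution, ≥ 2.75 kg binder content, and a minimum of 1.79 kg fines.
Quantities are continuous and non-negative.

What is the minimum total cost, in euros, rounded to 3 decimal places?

€0.280

This is a linear program. Let x1 = kg of fly ash, x2 = kg of GGBS, x3 = kg of silica fume, x4 = kg of natural pozzolan, x5 = kg of limestone filler, x6 = kg of river sand.
Minimise 0.046x1 + 0.09x2 + 0.448x3 + 0.048x4 + 0.031x5 + 0.016x6 subject to:
  0.52x1 + 0.79x2 + 1.53x3 + 0.45x4 + 0.12x5 + 0.02x6 ≥ 3.17   (28-day strength contribution)
  1x1 + 1x2 + 1x3 + 1x4 ≥ 2.75   (binder content)
  1x1 + 1x2 + 1x3 + 1x4 + 1x5 + 0.03x6 ≥ 1.79   (fines)
  x1, x2, x3, x4, x5, x6 ≥ 0.
At the optimum only fly ash is positive (GGBS, silica fume, natural pozzolan, limestone filler, river sand = 0). Binding constraint: 28-day strength contribution.
Solving gives x1 = 6.096.
Hence cost = 0.046·6.096 = €0.28042.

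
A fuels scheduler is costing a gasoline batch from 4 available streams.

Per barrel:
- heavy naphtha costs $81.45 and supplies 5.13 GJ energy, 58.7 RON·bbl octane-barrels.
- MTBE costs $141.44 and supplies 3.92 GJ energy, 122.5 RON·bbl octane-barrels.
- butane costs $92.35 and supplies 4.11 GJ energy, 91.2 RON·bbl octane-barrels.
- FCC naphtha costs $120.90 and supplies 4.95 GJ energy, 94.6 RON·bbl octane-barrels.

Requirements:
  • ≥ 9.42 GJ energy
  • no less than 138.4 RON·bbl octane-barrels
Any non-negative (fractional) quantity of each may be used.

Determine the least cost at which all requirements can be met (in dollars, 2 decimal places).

$168.34

Let x1 = barrels of heavy naphtha, x2 = barrels of MTBE, x3 = barrels of butane, x4 = barrels of FCC naphtha.
Minimize 81.45x1 + 141.44x2 + 92.35x3 + 120.9x4 s.t.:
  5.13x1 + 3.92x2 + 4.11x3 + 4.95x4 ≥ 9.42   (energy)
  58.7x1 + 122.5x2 + 91.2x3 + 94.6x4 ≥ 138.4   (octane-barrels)
  x1, x2, x3, x4 ≥ 0.
The minimum-cost mix takes nothing from MTBE, FCC naphtha — only heavy naphtha, butane. The energy and octane-barrels requirements are met with equality.
That vertex is x1 = 1.281, x3 = 0.693.
Objective = 81.45·1.281 + 92.35·0.693 = 168.3360.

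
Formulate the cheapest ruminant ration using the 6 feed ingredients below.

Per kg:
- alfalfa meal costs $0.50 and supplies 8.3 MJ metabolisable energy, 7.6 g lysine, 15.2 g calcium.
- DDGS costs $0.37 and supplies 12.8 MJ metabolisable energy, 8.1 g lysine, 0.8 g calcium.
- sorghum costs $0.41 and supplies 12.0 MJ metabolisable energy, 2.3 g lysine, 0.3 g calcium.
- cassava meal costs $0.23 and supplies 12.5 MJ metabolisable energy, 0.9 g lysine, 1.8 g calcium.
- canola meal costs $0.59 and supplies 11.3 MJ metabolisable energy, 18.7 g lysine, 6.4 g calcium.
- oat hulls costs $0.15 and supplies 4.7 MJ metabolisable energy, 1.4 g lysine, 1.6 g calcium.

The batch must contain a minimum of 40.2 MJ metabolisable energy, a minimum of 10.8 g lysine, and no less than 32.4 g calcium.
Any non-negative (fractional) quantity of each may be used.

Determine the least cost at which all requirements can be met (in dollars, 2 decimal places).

$1.40

Treat it as an LP. Let x1 = kg of alfalfa meal, x2 = kg of DDGS, x3 = kg of sorghum, x4 = kg of cassava meal, x5 = kg of canola meal, x6 = kg of oat hulls.
Minimise 0.5x1 + 0.37x2 + 0.41x3 + 0.23x4 + 0.59x5 + 0.15x6 with:
  8.3x1 + 12.8x2 + 12x3 + 12.5x4 + 11.3x5 + 4.7x6 ≥ 40.2   (metabolisable energy)
  7.6x1 + 8.1x2 + 2.3x3 + 0.9x4 + 18.7x5 + 1.4x6 ≥ 10.8   (lysine)
  15.2x1 + 0.8x2 + 0.3x3 + 1.8x4 + 6.4x5 + 1.6x6 ≥ 32.4   (calcium)
  x1, x2, x3, x4, x5, x6 ≥ 0.
The optimal basis is {alfalfa meal, cassava meal}; DDGS, sorghum, canola meal, oat hulls drop out. There the metabolisable energy and calcium constraints are tight.
Solving gives x1 = 1.9, x4 = 1.954.
Total cost: 0.5·1.9 + 0.23·1.954 = 1.3994.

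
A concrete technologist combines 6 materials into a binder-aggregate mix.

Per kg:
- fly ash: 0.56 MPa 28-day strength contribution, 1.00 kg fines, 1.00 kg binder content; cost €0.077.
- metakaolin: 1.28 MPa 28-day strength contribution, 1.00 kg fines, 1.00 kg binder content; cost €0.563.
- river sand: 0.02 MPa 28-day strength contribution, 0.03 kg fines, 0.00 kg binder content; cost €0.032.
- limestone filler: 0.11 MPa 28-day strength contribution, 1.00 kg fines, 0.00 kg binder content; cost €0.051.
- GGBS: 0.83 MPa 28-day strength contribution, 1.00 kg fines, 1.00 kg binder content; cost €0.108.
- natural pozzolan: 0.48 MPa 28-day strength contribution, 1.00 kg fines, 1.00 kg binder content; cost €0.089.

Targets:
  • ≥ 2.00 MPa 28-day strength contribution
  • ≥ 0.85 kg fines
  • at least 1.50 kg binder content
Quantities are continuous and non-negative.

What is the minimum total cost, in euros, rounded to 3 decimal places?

€0.260

This is a linear program. Let x1 = kg of fly ash, x2 = kg of metakaolin, x3 = kg of river sand, x4 = kg of limestone filler, x5 = kg of GGBS, x6 = kg of natural pozzolan.
min 0.077x1 + 0.563x2 + 0.032x3 + 0.051x4 + 0.108x5 + 0.089x6 subject to:
  0.56x1 + 1.28x2 + 0.02x3 + 0.11x4 + 0.83x5 + 0.48x6 ≥ 2   (28-day strength contribution)
  1x1 + 1x2 + 0.03x3 + 1x4 + 1x5 + 1x6 ≥ 0.85   (fines)
  1x1 + 1x2 + 1x5 + 1x6 ≥ 1.5   (binder content)
  x1, x2, x3, x4, x5, x6 ≥ 0.
The cheapest feasible vertex uses only GGBS; fly ash, metakaolin, river sand, limestone filler, natural pozzolan are not used. There the 28-day strength contribution constraint is tight.
That vertex is x5 = 2.41.
Cost = 0.108·2.41 = 0.26028.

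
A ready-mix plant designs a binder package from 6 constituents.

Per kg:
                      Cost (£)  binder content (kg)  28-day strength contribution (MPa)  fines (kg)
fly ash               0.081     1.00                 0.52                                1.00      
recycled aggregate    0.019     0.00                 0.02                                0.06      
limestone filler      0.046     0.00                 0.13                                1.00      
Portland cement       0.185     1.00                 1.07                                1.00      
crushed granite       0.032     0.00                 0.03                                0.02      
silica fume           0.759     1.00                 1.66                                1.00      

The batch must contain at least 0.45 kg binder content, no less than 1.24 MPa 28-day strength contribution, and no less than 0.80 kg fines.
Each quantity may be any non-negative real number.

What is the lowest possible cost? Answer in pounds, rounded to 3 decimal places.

£0.193

Treat it as an LP. Let x1 = kg of fly ash, x2 = kg of recycled aggregate, x3 = kg of limestone filler, x4 = kg of Portland cement, x5 = kg of crushed granite, x6 = kg of silica fume.
min 0.081x1 + 0.019x2 + 0.046x3 + 0.185x4 + 0.032x5 + 0.759x6 with:
  1x1 + 1x4 + 1x6 ≥ 0.45   (binder content)
  0.52x1 + 0.02x2 + 0.13x3 + 1.07x4 + 0.03x5 + 1.66x6 ≥ 1.24   (28-day strength contribution)
  1x1 + 0.06x2 + 1x3 + 1x4 + 0.02x5 + 1x6 ≥ 0.8   (fines)
  x1, x2, x3, x4, x5, x6 ≥ 0.
At the optimum only fly ash is positive (recycled aggregate, limestone filler, Portland cement, crushed granite, silica fume = 0). The 28-day strength contribution requirement is met with equality.
Optimal quantities: fly ash = 2.385 kg.
Cost = 0.081·2.385 = 0.19319.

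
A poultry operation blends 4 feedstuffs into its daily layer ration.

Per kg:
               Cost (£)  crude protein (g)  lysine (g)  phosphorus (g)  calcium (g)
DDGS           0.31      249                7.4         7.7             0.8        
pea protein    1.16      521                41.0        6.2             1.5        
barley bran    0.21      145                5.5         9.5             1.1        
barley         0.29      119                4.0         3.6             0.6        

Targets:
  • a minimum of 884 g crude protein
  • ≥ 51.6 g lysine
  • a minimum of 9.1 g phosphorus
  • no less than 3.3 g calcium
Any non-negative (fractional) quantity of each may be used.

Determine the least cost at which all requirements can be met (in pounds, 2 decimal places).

£1.61

Set it up as a linear program. Let x1 = kg of DDGS, x2 = kg of pea protein, x3 = kg of barley bran, x4 = kg of barley.
Minimise 0.31x1 + 1.16x2 + 0.21x3 + 0.29x4 subject to:
  249x1 + 521x2 + 145x3 + 119x4 ≥ 884   (crude protein)
  7.4x1 + 41x2 + 5.5x3 + 4x4 ≥ 51.6   (lysine)
  7.7x1 + 6.2x2 + 9.5x3 + 3.6x4 ≥ 9.1   (phosphorus)
  0.8x1 + 1.5x2 + 1.1x3 + 0.6x4 ≥ 3.3   (calcium)
  x1, x2, x3, x4 ≥ 0.
At the optimum only DDGS, pea protein, barley bran are positive (barley = 0). The crude protein, lysine, calcium requirements are met with equality.
Solving gives x1 = 0.996, x2 = 0.9467, x3 = 0.9847.
Objective = 0.31·0.996 + 1.16·0.9467 + 0.21·0.9847 = 1.6137.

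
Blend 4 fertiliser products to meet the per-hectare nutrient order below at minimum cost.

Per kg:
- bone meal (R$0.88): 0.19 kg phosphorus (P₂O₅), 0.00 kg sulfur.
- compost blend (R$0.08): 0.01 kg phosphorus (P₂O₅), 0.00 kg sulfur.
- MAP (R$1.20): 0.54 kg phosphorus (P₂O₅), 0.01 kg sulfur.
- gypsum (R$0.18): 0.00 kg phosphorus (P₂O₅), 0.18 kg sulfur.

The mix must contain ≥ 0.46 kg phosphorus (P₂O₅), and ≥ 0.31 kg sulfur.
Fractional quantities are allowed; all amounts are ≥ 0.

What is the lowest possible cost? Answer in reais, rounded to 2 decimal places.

R$1.32

Set it up as a linear program. Let x1 = kg of bone meal, x2 = kg of compost blend, x3 = kg of MAP, x4 = kg of gypsum.
min 0.88x1 + 0.08x2 + 1.2x3 + 0.18x4 subject to:
  0.19x1 + 0.01x2 + 0.54x3 ≥ 0.46   (phosphorus (P₂O₅))
  0.01x3 + 0.18x4 ≥ 0.31   (sulfur)
  x1, x2, x3, x4 ≥ 0.
The cheapest feasible vertex uses only MAP, gypsum; bone meal, compost blend are not used. There the phosphorus (P₂O₅) and sulfur constraints are tight.
Optimal quantities: MAP = 0.8519 kg, gypsum = 1.675 kg.
Objective = 1.2·0.8519 + 0.18·1.675 = 1.3238.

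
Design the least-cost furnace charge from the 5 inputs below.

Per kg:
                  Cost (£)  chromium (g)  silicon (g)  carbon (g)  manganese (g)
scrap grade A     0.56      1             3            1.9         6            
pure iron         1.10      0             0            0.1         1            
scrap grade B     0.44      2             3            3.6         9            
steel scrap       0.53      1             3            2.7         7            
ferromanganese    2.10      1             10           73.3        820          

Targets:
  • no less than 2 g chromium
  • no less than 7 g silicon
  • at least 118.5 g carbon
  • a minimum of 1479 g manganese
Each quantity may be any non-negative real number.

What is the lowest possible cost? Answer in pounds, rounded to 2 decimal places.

Let x1 = kg of scrap grade A, x2 = kg of pure iron, x3 = kg of scrap grade B, x4 = kg of steel scrap, x5 = kg of ferromanganese.
Minimize 0.56x1 + 1.1x2 + 0.44x3 + 0.53x4 + 2.1x5 with:
  1x1 + 2x3 + 1x4 + 1x5 ≥ 2   (chromium)
  3x1 + 3x3 + 3x4 + 10x5 ≥ 7   (silicon)
  1.9x1 + 0.1x2 + 3.6x3 + 2.7x4 + 73.3x5 ≥ 118.5   (carbon)
  6x1 + 1x2 + 9x3 + 7x4 + 820x5 ≥ 1479   (manganese)
  x1, x2, x3, x4, x5 ≥ 0.
The cheapest feasible vertex uses only scrap grade B, ferromanganese; scrap grade A, pure iron, steel scrap are not used. Binding constraints: chromium and manganese.
That vertex is x3 = 0.09871, x5 = 1.803.
Hence cost = 0.44·0.09871 + 2.1·1.803 = £3.8297.

£3.83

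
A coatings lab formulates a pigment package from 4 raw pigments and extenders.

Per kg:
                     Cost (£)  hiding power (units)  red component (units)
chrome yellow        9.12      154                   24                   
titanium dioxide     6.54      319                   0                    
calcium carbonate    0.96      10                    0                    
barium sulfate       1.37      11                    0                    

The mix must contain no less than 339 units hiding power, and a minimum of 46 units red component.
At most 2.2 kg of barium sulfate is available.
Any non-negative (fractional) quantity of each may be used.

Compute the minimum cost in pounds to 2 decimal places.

Let x1 = kg of chrome yellow, x2 = kg of titanium dioxide, x3 = kg of calcium carbonate, x4 = kg of barium sulfate.
min 9.12x1 + 6.54x2 + 0.96x3 + 1.37x4 with:
  154x1 + 319x2 + 10x3 + 11x4 ≥ 339   (hiding power)
  24x1 ≥ 46   (red component)
  x4 ≤ 2.2
  x1, x2, x3, x4 ≥ 0.
The optimal basis is {chrome yellow, titanium dioxide}; calcium carbonate, barium sulfate drop out. There the hiding power and red component constraints are tight.
Optimal quantities: chrome yellow = 1.917 kg, titanium dioxide = 0.1374 kg.
Total cost: 9.12·1.917 + 6.54·0.1374 = 18.3816.

£18.38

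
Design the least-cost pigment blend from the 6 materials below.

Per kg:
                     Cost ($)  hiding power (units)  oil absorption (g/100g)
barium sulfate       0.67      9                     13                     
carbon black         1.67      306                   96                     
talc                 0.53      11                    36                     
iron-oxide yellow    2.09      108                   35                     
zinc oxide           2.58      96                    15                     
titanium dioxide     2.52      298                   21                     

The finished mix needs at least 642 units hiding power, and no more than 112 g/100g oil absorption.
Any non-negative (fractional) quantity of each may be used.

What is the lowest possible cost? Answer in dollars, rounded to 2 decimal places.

Let x1 = kg of barium sulfate, x2 = kg of carbon black, x3 = kg of talc, x4 = kg of iron-oxide yellow, x5 = kg of zinc oxide, x6 = kg of titanium dioxide.
Minimize 0.67x1 + 1.67x2 + 0.53x3 + 2.09x4 + 2.58x5 + 2.52x6 with:
  9x1 + 306x2 + 11x3 + 108x4 + 96x5 + 298x6 ≥ 642   (hiding power)
  13x1 + 96x2 + 36x3 + 35x4 + 15x5 + 21x6 ≤ 112   (oil absorption)
  x1, x2, x3, x4, x5, x6 ≥ 0.
At the optimum only carbon black, titanium dioxide are positive (barium sulfate, talc, iron-oxide yellow, zinc oxide = 0). Binding constraints: hiding power and oil absorption.
Optimal quantities: carbon black = 0.89685 kg, titanium dioxide = 1.2334 kg.
Hence cost = 1.67·0.89685 + 2.52·1.2334 = $4.6059.

$4.61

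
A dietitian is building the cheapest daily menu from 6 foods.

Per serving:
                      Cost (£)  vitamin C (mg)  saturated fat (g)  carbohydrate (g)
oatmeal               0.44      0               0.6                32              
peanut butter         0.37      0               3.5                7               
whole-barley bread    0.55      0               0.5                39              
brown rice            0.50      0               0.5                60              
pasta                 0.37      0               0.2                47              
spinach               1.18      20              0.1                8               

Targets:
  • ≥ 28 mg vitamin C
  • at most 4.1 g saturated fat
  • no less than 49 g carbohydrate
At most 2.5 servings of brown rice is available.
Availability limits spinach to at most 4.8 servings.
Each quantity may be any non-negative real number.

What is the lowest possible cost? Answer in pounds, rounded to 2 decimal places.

£1.95

Let x1 = servings of oatmeal, x2 = servings of peanut butter, x3 = servings of whole-barley bread, x4 = servings of brown rice, x5 = servings of pasta, x6 = servings of spinach.
min 0.44x1 + 0.37x2 + 0.55x3 + 0.5x4 + 0.37x5 + 1.18x6 subject to:
  20x6 ≥ 28   (vitamin C)
  0.6x1 + 3.5x2 + 0.5x3 + 0.5x4 + 0.2x5 + 0.1x6 ≤ 4.1   (saturated fat)
  32x1 + 7x2 + 39x3 + 60x4 + 47x5 + 8x6 ≥ 49   (carbohydrate)
  x4 ≤ 2.5
  x6 ≤ 4.8
  x1, x2, x3, x4, x5, x6 ≥ 0.
The cheapest feasible vertex uses only pasta, spinach; oatmeal, peanut butter, whole-barley bread, brown rice are not used. There the vitamin C and carbohydrate constraints are tight.
So pasta = 0.8043 servings, spinach = 1.4 servings.
Total cost: 0.37·0.8043 + 1.18·1.4 = 1.9496.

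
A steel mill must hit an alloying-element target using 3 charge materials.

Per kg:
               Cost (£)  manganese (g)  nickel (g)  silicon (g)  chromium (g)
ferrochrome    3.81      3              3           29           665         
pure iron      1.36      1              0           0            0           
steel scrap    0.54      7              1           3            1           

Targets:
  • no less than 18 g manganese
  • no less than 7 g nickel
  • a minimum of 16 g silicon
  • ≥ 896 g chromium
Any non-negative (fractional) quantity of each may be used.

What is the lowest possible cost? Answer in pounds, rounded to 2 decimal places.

£6.72

Let x1 = kg of ferrochrome, x2 = kg of pure iron, x3 = kg of steel scrap.
Minimize 3.81x1 + 1.36x2 + 0.54x3 subject to:
  3x1 + 1x2 + 7x3 ≥ 18   (manganese)
  3x1 + 1x3 ≥ 7   (nickel)
  29x1 + 3x3 ≥ 16   (silicon)
  665x1 + 1x3 ≥ 896   (chromium)
  x1, x2, x3 ≥ 0.
The optimal basis is {ferrochrome, steel scrap}; pure iron drops out. Binding constraints: nickel and chromium.
Solving gives x1 = 1.343, x3 = 2.971.
Cost = 3.81·1.343 + 0.54·2.971 = 6.7212.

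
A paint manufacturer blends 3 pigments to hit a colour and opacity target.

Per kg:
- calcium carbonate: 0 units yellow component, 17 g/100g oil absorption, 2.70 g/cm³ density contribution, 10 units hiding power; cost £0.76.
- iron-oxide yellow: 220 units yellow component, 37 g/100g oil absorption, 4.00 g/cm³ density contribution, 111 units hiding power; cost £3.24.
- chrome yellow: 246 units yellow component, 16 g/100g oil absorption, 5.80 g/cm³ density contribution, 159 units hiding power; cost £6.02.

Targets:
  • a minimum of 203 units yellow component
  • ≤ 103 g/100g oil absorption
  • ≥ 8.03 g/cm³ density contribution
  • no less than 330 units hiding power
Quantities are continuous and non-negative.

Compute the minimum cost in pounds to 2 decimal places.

This is a linear program. Let x1 = kg of calcium carbonate, x2 = kg of iron-oxide yellow, x3 = kg of chrome yellow.
Minimise 0.76x1 + 3.24x2 + 6.02x3 with:
  220x2 + 246x3 ≥ 203   (yellow component)
  17x1 + 37x2 + 16x3 ≤ 103   (oil absorption)
  2.7x1 + 4x2 + 5.8x3 ≥ 8.03   (density contribution)
  10x1 + 111x2 + 159x3 ≥ 330   (hiding power)
  x1, x2, x3 ≥ 0.
The optimal basis is {iron-oxide yellow, chrome yellow}; calcium carbonate drops out. Binding constraints: oil absorption and hiding power.
So iron-oxide yellow = 2.702 kg, chrome yellow = 0.1892 kg.
Hence cost = 3.24·2.702 + 6.02·0.1892 = £9.8935.

£9.89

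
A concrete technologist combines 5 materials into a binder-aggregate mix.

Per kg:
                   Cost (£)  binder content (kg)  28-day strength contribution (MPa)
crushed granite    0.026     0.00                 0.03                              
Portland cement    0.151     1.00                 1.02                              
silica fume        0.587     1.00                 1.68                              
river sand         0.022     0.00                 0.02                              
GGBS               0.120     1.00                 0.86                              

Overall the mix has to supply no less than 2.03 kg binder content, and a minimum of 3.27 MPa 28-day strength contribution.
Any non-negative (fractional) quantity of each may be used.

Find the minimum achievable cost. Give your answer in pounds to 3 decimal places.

Let x1 = kg of crushed granite, x2 = kg of Portland cement, x3 = kg of silica fume, x4 = kg of river sand, x5 = kg of GGBS.
Minimize 0.026x1 + 0.151x2 + 0.587x3 + 0.022x4 + 0.12x5 with:
  1x2 + 1x3 + 1x5 ≥ 2.03   (binder content)
  0.03x1 + 1.02x2 + 1.68x3 + 0.02x4 + 0.86x5 ≥ 3.27   (28-day strength contribution)
  x1, x2, x3, x4, x5 ≥ 0.
The cheapest feasible vertex uses only GGBS; crushed granite, Portland cement, silica fume, river sand are not used. Binding constraint: 28-day strength contribution.
That vertex is x5 = 3.802.
Cost = 0.12·3.802 = 0.45624.

£0.456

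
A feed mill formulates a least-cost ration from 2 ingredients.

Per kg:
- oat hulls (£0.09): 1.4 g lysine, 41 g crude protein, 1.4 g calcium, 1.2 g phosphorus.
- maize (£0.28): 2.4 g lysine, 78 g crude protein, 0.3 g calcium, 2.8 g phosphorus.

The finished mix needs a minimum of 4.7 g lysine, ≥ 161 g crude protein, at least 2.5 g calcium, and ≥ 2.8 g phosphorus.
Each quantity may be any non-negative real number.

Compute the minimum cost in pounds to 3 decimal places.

Set it up as a linear program. Let x1 = kg of oat hulls, x2 = kg of maize.
min 0.09x1 + 0.28x2 s.t.:
  1.4x1 + 2.4x2 ≥ 4.7   (lysine)
  41x1 + 78x2 ≥ 161   (crude protein)
  1.4x1 + 0.3x2 ≥ 2.5   (calcium)
  1.2x1 + 2.8x2 ≥ 2.8   (phosphorus)
  x1, x2 ≥ 0.
The minimum-cost mix takes nothing from maize — only oat hulls. Binding constraint: crude protein.
That vertex is x1 = 3.927.
Objective = 0.09·3.927 = 0.35343.

£0.353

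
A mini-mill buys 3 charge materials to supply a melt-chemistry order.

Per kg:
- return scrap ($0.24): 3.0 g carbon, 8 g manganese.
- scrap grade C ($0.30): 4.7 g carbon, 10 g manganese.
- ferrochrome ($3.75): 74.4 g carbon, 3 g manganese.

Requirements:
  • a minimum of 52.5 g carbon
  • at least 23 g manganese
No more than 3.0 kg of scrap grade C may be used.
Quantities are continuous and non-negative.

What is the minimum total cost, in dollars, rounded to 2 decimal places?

Let x1 = kg of return scrap, x2 = kg of scrap grade C, x3 = kg of ferrochrome.
Minimize 0.24x1 + 0.3x2 + 3.75x3 s.t.:
  3x1 + 4.7x2 + 74.4x3 ≥ 52.5   (carbon)
  8x1 + 10x2 + 3x3 ≥ 23   (manganese)
  x2 ≤ 3
  x1, x2, x3 ≥ 0.
The optimal basis is {scrap grade C, ferrochrome}; return scrap drops out. Binding constraints: carbon and manganese.
That vertex is x2 = 2.129, x3 = 0.5712.
Objective = 0.3·2.129 + 3.75·0.5712 = 2.7807.

$2.78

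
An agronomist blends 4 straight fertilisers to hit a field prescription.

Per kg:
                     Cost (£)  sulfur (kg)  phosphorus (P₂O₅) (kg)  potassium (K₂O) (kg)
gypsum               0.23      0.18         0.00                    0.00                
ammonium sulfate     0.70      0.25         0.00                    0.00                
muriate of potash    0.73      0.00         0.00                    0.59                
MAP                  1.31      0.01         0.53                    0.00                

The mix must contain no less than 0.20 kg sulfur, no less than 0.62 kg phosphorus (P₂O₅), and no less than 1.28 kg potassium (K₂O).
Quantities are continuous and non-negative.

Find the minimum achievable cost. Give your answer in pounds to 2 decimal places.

This is a linear program. Let x1 = kg of gypsum, x2 = kg of ammonium sulfate, x3 = kg of muriate of potash, x4 = kg of MAP.
Minimise 0.23x1 + 0.7x2 + 0.73x3 + 1.31x4 s.t.:
  0.18x1 + 0.25x2 + 0.01x4 ≥ 0.2   (sulfur)
  0.53x4 ≥ 0.62   (phosphorus (P₂O₅))
  0.59x3 ≥ 1.28   (potassium (K₂O))
  x1, x2, x3, x4 ≥ 0.
The optimal basis is {gypsum, muriate of potash, MAP}; ammonium sulfate drops out. There the sulfur, phosphorus (P₂O₅), potassium (K₂O) constraints are tight.
Optimal quantities: gypsum = 1.046 kg, muriate of potash = 2.169 kg, MAP = 1.17 kg.
Hence cost = 0.23·1.046 + 0.73·2.169 + 1.31·1.17 = £3.3567.

£3.36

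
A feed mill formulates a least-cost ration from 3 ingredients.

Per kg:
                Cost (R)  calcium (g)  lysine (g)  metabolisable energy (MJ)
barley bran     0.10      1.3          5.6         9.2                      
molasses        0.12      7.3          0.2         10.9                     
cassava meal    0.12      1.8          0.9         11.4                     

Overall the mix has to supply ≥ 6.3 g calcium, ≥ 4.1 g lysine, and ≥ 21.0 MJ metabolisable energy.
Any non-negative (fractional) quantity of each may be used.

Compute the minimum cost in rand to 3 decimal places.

This is a linear program. Let x1 = kg of barley bran, x2 = kg of molasses, x3 = kg of cassava meal.
Minimise 0.1x1 + 0.12x2 + 0.12x3 s.t.:
  1.3x1 + 7.3x2 + 1.8x3 ≥ 6.3   (calcium)
  5.6x1 + 0.2x2 + 0.9x3 ≥ 4.1   (lysine)
  9.2x1 + 10.9x2 + 11.4x3 ≥ 21   (metabolisable energy)
  x1, x2, x3 ≥ 0.
The optimal mix uses every input. Binding constraints: calcium, lysine, metabolisable energy.
Solving gives x1 = 0.5757, x2 = 0.5507, x3 = 0.851.
Cost = 0.1·0.5757 + 0.12·0.5507 + 0.12·0.851 = 0.22577.

R0.226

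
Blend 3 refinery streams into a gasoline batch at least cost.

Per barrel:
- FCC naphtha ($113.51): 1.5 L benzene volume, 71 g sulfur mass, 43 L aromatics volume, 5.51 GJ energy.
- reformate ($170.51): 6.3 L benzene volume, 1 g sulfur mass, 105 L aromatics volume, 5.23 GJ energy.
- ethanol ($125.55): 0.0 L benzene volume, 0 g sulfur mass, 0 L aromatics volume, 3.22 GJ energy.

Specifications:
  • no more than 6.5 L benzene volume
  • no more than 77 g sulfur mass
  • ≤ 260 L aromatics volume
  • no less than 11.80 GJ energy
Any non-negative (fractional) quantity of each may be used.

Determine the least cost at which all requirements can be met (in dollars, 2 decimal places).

Let x1 = barrels of FCC naphtha, x2 = barrels of reformate, x3 = barrels of ethanol.
Minimise 113.51x1 + 170.51x2 + 125.55x3 subject to:
  1.5x1 + 6.3x2 ≤ 6.5   (benzene volume)
  71x1 + 1x2 ≤ 77   (sulfur mass)
  43x1 + 105x2 ≤ 260   (aromatics volume)
  5.51x1 + 5.23x2 + 3.22x3 ≥ 11.8   (energy)
  x1, x2, x3 ≥ 0.
All 3 inputs are positive at the optimum. Binding constraints: benzene volume, sulfur mass, energy.
That vertex is x1 = 1.073576, x2 = 0.7761328, x3 = 0.5669018.
Total cost: 113.51·1.073576 + 170.51·0.7761328 + 125.55·0.5669018 = 325.3745.

$325.37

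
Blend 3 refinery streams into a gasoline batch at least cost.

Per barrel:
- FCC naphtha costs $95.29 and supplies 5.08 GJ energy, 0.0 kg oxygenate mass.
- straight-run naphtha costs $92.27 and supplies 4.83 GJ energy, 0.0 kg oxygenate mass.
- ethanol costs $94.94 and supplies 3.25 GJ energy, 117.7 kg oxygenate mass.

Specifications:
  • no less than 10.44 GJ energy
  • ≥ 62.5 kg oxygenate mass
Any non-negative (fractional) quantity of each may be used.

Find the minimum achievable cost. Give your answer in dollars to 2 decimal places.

Let x1 = barrels of FCC naphtha, x2 = barrels of straight-run naphtha, x3 = barrels of ethanol.
Minimise 95.29x1 + 92.27x2 + 94.94x3 subject to:
  5.08x1 + 4.83x2 + 3.25x3 ≥ 10.44   (energy)
  117.7x3 ≥ 62.5   (oxygenate mass)
  x1, x2, x3 ≥ 0.
The cheapest feasible vertex uses only FCC naphtha, ethanol; straight-run naphtha is not used. There the energy and oxygenate mass constraints are tight.
So FCC naphtha = 1.7154 barrels, ethanol = 0.53101 barrels.
Objective = 95.29·1.7154 + 94.94·0.53101 = 213.8746.

$213.87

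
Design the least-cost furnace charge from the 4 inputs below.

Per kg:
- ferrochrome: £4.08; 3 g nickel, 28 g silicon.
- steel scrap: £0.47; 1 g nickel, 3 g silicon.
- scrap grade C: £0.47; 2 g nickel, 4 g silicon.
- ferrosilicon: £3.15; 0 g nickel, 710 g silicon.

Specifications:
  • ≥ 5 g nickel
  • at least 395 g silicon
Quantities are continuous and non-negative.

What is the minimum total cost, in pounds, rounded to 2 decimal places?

£2.88

Let x1 = kg of ferrochrome, x2 = kg of steel scrap, x3 = kg of scrap grade C, x4 = kg of ferrosilicon.
Minimize 4.08x1 + 0.47x2 + 0.47x3 + 3.15x4 with:
  3x1 + 1x2 + 2x3 ≥ 5   (nickel)
  28x1 + 3x2 + 4x3 + 710x4 ≥ 395   (silicon)
  x1, x2, x3, x4 ≥ 0.
The minimum-cost mix takes nothing from ferrochrome, steel scrap — only scrap grade C, ferrosilicon. The nickel and silicon requirements are met with equality.
So scrap grade C = 2.5 kg, ferrosilicon = 0.5423 kg.
Hence cost = 0.47·2.5 + 3.15·0.5423 = £2.8832.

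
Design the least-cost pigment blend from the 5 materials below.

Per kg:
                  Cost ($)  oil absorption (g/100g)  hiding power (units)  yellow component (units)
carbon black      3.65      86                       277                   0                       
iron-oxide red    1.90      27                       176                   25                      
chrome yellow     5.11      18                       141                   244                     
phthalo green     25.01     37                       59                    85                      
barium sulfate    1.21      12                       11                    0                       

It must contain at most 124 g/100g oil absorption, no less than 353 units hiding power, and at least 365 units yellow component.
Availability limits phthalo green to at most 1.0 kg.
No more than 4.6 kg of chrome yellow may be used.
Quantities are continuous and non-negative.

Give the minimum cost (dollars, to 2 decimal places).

Treat it as an LP. Let x1 = kg of carbon black, x2 = kg of iron-oxide red, x3 = kg of chrome yellow, x4 = kg of phthalo green, x5 = kg of barium sulfate.
Minimize 3.65x1 + 1.9x2 + 5.11x3 + 25.01x4 + 1.21x5 s.t.:
  86x1 + 27x2 + 18x3 + 37x4 + 12x5 ≤ 124   (oil absorption)
  277x1 + 176x2 + 141x3 + 59x4 + 11x5 ≥ 353   (hiding power)
  25x2 + 244x3 + 85x4 ≥ 365   (yellow component)
  x4 ≤ 1
  x3 ≤ 4.6
  x1, x2, x3, x4, x5 ≥ 0.
The minimum-cost mix takes nothing from carbon black, phthalo green, barium sulfate — only iron-oxide red, chrome yellow. Binding constraints: hiding power and yellow component.
Solving gives x2 = 0.87945, x3 = 1.4058.
Objective = 1.9·0.87945 + 5.11·1.4058 = 8.8546.

$8.85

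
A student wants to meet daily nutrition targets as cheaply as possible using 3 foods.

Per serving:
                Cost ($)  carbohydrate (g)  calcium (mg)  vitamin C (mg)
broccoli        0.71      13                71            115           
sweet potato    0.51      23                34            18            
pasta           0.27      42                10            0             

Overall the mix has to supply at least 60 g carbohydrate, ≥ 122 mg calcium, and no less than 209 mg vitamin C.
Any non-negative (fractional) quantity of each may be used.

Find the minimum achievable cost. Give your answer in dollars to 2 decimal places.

$1.52

Let x1 = servings of broccoli, x2 = servings of sweet potato, x3 = servings of pasta.
Minimize 0.71x1 + 0.51x2 + 0.27x3 with:
  13x1 + 23x2 + 42x3 ≥ 60   (carbohydrate)
  71x1 + 34x2 + 10x3 ≥ 122   (calcium)
  115x1 + 18x2 ≥ 209   (vitamin C)
  x1, x2, x3 ≥ 0.
At the optimum only broccoli, pasta are positive (sweet potato = 0). The carbohydrate and vitamin C requirements are met with equality.
That vertex is x1 = 1.817, x3 = 0.866.
Total cost: 0.71·1.817 + 0.27·0.866 = 1.5239.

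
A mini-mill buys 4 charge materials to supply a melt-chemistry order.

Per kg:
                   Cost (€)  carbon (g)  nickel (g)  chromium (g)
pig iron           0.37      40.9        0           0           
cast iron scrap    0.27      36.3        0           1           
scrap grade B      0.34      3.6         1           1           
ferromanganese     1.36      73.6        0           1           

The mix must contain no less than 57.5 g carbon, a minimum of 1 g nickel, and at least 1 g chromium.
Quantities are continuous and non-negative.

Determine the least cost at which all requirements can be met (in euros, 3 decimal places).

Let x1 = kg of pig iron, x2 = kg of cast iron scrap, x3 = kg of scrap grade B, x4 = kg of ferromanganese.
Minimize 0.37x1 + 0.27x2 + 0.34x3 + 1.36x4 subject to:
  40.9x1 + 36.3x2 + 3.6x3 + 73.6x4 ≥ 57.5   (carbon)
  1x3 ≥ 1   (nickel)
  1x2 + 1x3 + 1x4 ≥ 1   (chromium)
  x1, x2, x3, x4 ≥ 0.
The optimal basis is {cast iron scrap, scrap grade B}; pig iron, ferromanganese drop out. There the carbon and nickel constraints are tight.
Solving gives x2 = 1.485, x3 = 1.
Total cost: 0.27·1.485 + 0.34·1 = 0.74095.

€0.741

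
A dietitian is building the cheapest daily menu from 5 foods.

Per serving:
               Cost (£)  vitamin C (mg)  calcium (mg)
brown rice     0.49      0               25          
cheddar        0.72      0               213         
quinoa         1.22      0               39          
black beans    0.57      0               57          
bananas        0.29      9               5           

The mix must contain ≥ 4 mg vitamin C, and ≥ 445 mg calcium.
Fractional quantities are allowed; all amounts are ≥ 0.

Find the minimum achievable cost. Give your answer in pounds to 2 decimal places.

£1.63

Treat it as an LP. Let x1 = servings of brown rice, x2 = servings of cheddar, x3 = servings of quinoa, x4 = servings of black beans, x5 = servings of bananas.
Minimise 0.49x1 + 0.72x2 + 1.22x3 + 0.57x4 + 0.29x5 subject to:
  9x5 ≥ 4   (vitamin C)
  25x1 + 213x2 + 39x3 + 57x4 + 5x5 ≥ 445   (calcium)
  x1, x2, x3, x4, x5 ≥ 0.
The cheapest feasible vertex uses only cheddar, bananas; brown rice, quinoa, black beans are not used. Binding constraints: vitamin C and calcium.
Solving gives x2 = 2.079, x5 = 0.4444.
Cost = 0.72·2.079 + 0.29·0.4444 = 1.6258.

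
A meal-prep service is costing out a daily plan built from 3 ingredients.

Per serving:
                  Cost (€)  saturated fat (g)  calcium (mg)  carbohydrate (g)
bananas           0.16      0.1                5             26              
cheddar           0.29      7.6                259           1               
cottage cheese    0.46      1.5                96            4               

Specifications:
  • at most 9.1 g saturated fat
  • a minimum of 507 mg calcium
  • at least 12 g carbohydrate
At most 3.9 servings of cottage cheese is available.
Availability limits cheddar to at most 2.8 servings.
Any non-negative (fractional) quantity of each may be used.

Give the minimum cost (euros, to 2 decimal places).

€4.06

Set it up as a linear program. Let x1 = servings of bananas, x2 = servings of cheddar, x3 = servings of cottage cheese.
Minimize 0.16x1 + 0.29x2 + 0.46x3 s.t.:
  0.1x1 + 7.6x2 + 1.5x3 ≤ 9.1   (saturated fat)
  5x1 + 259x2 + 96x3 ≥ 507   (calcium)
  26x1 + 1x2 + 4x3 ≥ 12   (carbohydrate)
  x3 ≤ 3.9
  x2 ≤ 2.8
  x1, x2, x3 ≥ 0.
The optimal mix uses every input. There the saturated fat, calcium, the cottage cheese cap constraints are tight.
Optimal quantities: bananas = 13.72 servings, cheddar = 0.2471 servings, cottage cheese = 3.9 servings.
Hence cost = 0.16·13.72 + 0.29·0.2471 + 0.46·3.9 = €4.0609.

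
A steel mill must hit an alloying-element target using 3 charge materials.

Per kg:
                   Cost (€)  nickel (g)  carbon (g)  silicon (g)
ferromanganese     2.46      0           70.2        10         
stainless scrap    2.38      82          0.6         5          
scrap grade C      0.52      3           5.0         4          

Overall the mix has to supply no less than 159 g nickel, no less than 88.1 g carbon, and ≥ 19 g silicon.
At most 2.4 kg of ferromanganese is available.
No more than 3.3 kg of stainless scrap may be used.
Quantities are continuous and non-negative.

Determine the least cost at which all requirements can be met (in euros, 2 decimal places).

€7.66

Let x1 = kg of ferromanganese, x2 = kg of stainless scrap, x3 = kg of scrap grade C.
min 2.46x1 + 2.38x2 + 0.52x3 s.t.:
  82x2 + 3x3 ≥ 159   (nickel)
  70.2x1 + 0.6x2 + 5x3 ≥ 88.1   (carbon)
  10x1 + 5x2 + 4x3 ≥ 19   (silicon)
  x1 ≤ 2.4
  x2 ≤ 3.3
  x1, x2, x3 ≥ 0.
The minimum-cost mix takes nothing from scrap grade C — only ferromanganese, stainless scrap. The nickel and carbon requirements are met with equality.
So ferromanganese = 1.238 kg, stainless scrap = 1.939 kg.
Hence cost = 2.46·1.238 + 2.38·1.939 = €7.6603.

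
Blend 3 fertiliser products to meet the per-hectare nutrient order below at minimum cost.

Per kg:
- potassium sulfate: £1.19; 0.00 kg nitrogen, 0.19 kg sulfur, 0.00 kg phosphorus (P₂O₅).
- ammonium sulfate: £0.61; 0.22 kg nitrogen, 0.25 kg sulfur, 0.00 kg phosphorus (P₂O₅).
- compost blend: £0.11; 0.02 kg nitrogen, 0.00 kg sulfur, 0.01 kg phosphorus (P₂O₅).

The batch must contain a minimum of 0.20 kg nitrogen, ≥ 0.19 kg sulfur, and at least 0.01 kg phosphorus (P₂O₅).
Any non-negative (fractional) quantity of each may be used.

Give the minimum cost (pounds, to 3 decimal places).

£0.609

This is a linear program. Let x1 = kg of potassium sulfate, x2 = kg of ammonium sulfate, x3 = kg of compost blend.
Minimise 1.19x1 + 0.61x2 + 0.11x3 subject to:
  0.22x2 + 0.02x3 ≥ 0.2   (nitrogen)
  0.19x1 + 0.25x2 ≥ 0.19   (sulfur)
  0.01x3 ≥ 0.01   (phosphorus (P₂O₅))
  x1, x2, x3 ≥ 0.
The cheapest feasible vertex uses only ammonium sulfate, compost blend; potassium sulfate is not used. The nitrogen and phosphorus (P₂O₅) requirements are met with equality.
That vertex is x2 = 0.8182, x3 = 1.
Objective = 0.61·0.8182 + 0.11·1 = 0.60910.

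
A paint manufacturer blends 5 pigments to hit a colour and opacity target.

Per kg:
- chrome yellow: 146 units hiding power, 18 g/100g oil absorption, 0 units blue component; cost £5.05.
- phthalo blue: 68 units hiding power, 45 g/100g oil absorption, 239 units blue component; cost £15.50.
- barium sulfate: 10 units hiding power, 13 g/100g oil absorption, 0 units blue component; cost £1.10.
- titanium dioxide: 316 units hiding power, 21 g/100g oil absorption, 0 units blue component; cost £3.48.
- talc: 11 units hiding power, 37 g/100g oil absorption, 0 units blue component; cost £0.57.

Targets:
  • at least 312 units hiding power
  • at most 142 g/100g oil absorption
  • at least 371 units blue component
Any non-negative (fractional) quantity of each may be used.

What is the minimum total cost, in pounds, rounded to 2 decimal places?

£26.33

This is a linear program. Let x1 = kg of chrome yellow, x2 = kg of phthalo blue, x3 = kg of barium sulfate, x4 = kg of titanium dioxide, x5 = kg of talc.
min 5.05x1 + 15.5x2 + 1.1x3 + 3.48x4 + 0.57x5 subject to:
  146x1 + 68x2 + 10x3 + 316x4 + 11x5 ≥ 312   (hiding power)
  18x1 + 45x2 + 13x3 + 21x4 + 37x5 ≤ 142   (oil absorption)
  239x2 ≥ 371   (blue component)
  x1, x2, x3, x4, x5 ≥ 0.
The cheapest feasible vertex uses only phthalo blue, titanium dioxide; chrome yellow, barium sulfate, talc are not used. Binding constraints: hiding power and blue component.
Solving gives x2 = 1.552, x4 = 0.6533.
Cost = 15.5·1.552 + 3.48·0.6533 = 26.3295.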